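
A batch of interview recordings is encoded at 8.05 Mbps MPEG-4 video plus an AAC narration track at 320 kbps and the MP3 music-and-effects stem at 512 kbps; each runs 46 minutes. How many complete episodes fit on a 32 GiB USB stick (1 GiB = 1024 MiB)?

46 min = 2760 s
Audio total: 320 + 512 = 832 kbps = 0.832 Mbps.
Total bitrate: 8.882 Mbps.
Per item: 8.882 Mbps × 2760 s = 24,514 Mb = 3,064 MB.
Capacity: 32 GiB = 274,878 Mb; 11.21 items → 11 complete.

11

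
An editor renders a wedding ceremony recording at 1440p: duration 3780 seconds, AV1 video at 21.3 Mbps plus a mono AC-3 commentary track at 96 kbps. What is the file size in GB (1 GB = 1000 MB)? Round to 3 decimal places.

10.110 GB

Audio: 96 kbps = 0.096 Mbps.
Total bitrate: 21.3 + 0.096 = 21.396 Mbps.
Stream data: 21.396 Mbps × 3780 s = 80876.9 Mb.
80,877 Mb ÷ 8 = 10,110 MB → 10.11 GB.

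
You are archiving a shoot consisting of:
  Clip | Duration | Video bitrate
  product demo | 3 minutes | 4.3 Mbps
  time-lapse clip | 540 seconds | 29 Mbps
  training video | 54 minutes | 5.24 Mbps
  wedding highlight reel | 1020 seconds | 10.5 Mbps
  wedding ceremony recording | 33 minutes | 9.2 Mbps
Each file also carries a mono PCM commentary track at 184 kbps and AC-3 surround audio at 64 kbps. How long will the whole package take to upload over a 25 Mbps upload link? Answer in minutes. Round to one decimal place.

Audio total: 184 + 64 = 248 kbps = 0.248 Mbps.
product demo: 4.548 Mbps × 180 s = 818.6 Mb
time-lapse clip: 29.248 Mbps × 540 s = 15793.9 Mb
training video: 5.488 Mbps × 3240 s = 17781.1 Mb
wedding highlight reel: 10.748 Mbps × 1020 s = 10963.0 Mb
wedding ceremony recording: 9.448 Mbps × 1980 s = 18707.0 Mb
Total: 64063.7 Mb = 8008.0 MB.
At 25 Mbps: 64063.7 / 25 = 2563 s ≈ 42.7 minutes.

42.7 minutes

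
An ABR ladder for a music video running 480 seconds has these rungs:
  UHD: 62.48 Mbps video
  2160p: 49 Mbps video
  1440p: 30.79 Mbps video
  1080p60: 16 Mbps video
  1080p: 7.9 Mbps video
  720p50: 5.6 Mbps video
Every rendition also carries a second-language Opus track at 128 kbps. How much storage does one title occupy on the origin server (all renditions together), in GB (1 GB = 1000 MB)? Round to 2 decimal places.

10.35 GB

Audio: 128 kbps = 0.128 Mbps.
Sum of rendition bitrates: (62.48+0.128) + (49+0.128) + (30.79+0.128) + (16+0.128) + (7.9+0.128) + (5.6+0.128) = 172.538 Mbps.
× 480 s = 82,818 Mb = 10,352 MB = 10.35 GB.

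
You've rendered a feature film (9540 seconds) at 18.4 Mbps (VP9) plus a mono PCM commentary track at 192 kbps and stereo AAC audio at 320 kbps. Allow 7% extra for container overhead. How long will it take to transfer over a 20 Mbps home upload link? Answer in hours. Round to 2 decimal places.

Audio total: 192 + 320 = 512 kbps = 0.512 Mbps.
Total bitrate: 18.912 Mbps.
File: 18.912 Mbps × 9540 s = 180420.5 Mb.
With 7% container overhead: ×1.07. → 193049.9 Mb.
At 20 Mbps: 193049.9 / 20 = 9652.5 s ≈ 2.68 hours.

2.68 hours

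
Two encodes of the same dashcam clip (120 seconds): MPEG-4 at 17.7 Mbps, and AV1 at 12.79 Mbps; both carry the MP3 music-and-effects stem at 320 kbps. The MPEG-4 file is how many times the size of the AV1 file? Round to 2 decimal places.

1.37

Audio: 320 kbps = 0.320 Mbps.
MPEG-4: 18.020 Mbps × 120 s = 2162.4 Mb = 257.778 MiB.
AV1: 13.110 Mbps × 120 s = 1573.2 Mb = 187.540 MiB.
Ratio: 257.778 / 187.540 = 1.375.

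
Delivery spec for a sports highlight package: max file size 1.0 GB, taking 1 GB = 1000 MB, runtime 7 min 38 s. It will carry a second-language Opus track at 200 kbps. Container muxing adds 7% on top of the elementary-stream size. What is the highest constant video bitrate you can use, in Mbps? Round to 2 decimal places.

16.12 Mbps

Budget: 1.0 GB = 8000.0 Mb.
Stream payload after overhead: 8000.0 / 1.07 = 7476.6 Mb.
7 min 38 s = 458 s
Total bitrate budget: 7476.6 Mb / 458 s = 16.325 Mbps.
Audio: 200 kbps = 0.200 Mbps.
Video: 16.325 − 0.200 = 16.125 Mbps.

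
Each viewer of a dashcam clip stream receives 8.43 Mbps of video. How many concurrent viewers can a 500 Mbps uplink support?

500 Mbps = 500.0 Mbps; 500.0 / 8.430 = 59.31 → 59 viewers.

59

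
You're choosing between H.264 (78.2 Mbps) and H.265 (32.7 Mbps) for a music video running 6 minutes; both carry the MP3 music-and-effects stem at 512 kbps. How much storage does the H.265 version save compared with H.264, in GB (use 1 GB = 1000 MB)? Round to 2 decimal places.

2.05 GB

6 min = 360 s
Audio: 512 kbps = 0.512 Mbps.
H.264: 78.712 Mbps × 360 s = 28336.3 Mb = 3.542 GB.
H.265: 33.212 Mbps × 360 s = 11956.3 Mb = 1.495 GB.
Saving: 3.542 − 1.495 = 2.047 GB.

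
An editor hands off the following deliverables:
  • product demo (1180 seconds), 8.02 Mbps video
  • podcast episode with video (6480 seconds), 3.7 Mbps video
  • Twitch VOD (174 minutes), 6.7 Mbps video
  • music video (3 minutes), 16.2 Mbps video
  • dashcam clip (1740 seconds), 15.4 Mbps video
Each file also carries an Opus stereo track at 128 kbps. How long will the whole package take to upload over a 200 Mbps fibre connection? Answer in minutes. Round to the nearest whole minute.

Audio: 128 kbps = 0.128 Mbps.
product demo: 8.148 Mbps × 1180 s = 9614.6 Mb
podcast episode with video: 3.828 Mbps × 6480 s = 24805.4 Mb
Twitch VOD: 6.828 Mbps × 10440 s = 71284.3 Mb
music video: 16.328 Mbps × 180 s = 2939.0 Mb
dashcam clip: 15.528 Mbps × 1740 s = 27018.7 Mb
Total: 135662.2 Mb = 16957.8 MB.
At 200 Mbps: 135662.2 / 200 = 678 s ≈ 11.3 minutes.

11 minutes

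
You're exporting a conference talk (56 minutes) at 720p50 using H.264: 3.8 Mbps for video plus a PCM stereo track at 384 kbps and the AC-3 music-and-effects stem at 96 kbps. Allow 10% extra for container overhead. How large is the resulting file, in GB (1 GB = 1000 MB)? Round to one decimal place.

56 min = 3360 s
Audio total: 384 + 96 = 480 kbps = 0.480 Mbps.
Total bitrate: 3.8 + 0.480 = 4.280 Mbps.
Stream data: 4.280 Mbps × 3360 s = 14380.8 Mb.
With 10% container overhead: ×1.10.
15,819 Mb ÷ 8 = 1,977 MB → 1.977 GB.

2.0 GB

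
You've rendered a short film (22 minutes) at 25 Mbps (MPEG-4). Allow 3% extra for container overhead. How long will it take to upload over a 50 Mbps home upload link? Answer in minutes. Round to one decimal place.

22 min = 1320 s
File: 25.000 Mbps × 1320 s = 33000.0 Mb.
With 3% container overhead: ×1.03. → 33990.0 Mb.
At 50 Mbps: 33990.0 / 50 = 679.8 s ≈ 11.3 minutes.

11.3 minutes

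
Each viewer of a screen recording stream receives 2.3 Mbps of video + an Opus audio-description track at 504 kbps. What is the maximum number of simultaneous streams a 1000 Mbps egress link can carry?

Audio: 504 kbps = 0.504 Mbps.
Per-viewer media rate: 2.804 Mbps.
1000 Mbps = 1,000 Mbps; 1,000 / 2.804 = 356.63 → 356 viewers.

356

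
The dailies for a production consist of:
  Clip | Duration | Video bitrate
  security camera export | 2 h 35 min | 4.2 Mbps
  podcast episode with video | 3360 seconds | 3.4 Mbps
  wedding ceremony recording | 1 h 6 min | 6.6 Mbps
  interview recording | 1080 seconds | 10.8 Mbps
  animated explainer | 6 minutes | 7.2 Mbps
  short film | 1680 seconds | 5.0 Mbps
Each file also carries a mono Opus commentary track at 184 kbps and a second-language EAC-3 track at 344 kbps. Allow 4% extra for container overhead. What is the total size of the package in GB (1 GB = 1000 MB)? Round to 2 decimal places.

Audio total: 184 + 344 = 528 kbps = 0.528 Mbps.
security camera export: 4.728 Mbps × 9300 s × 1.04 = 45729.2 Mb
podcast episode with video: 3.928 Mbps × 3360 s × 1.04 = 13726.0 Mb
wedding ceremony recording: 7.128 Mbps × 3960 s × 1.04 = 29356.0 Mb
interview recording: 11.328 Mbps × 1080 s × 1.04 = 12723.6 Mb
animated explainer: 7.728 Mbps × 360 s × 1.04 = 2893.4 Mb
short film: 5.528 Mbps × 1680 s × 1.04 = 9658.5 Mb
Total: 114086.7 Mb = 14260.8 MB.
= 14.26 GB.

14.26 GB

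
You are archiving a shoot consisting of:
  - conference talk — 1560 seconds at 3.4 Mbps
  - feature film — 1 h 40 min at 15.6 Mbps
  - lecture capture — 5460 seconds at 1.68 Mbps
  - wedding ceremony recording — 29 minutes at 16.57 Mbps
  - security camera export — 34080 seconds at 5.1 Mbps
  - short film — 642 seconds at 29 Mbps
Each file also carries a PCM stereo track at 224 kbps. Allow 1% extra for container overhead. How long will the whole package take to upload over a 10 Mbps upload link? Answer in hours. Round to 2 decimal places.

9.55 hours

Audio: 224 kbps = 0.224 Mbps.
conference talk: 3.624 Mbps × 1560 s × 1.01 = 5710.0 Mb
feature film: 15.824 Mbps × 6000 s × 1.01 = 95893.4 Mb
lecture capture: 1.904 Mbps × 5460 s × 1.01 = 10499.8 Mb
wedding ceremony recording: 16.794 Mbps × 1740 s × 1.01 = 29513.8 Mb
security camera export: 5.324 Mbps × 34080 s × 1.01 = 183256.3 Mb
short film: 29.224 Mbps × 642 s × 1.01 = 18949.4 Mb
Total: 343822.8 Mb = 42977.8 MB.
At 10 Mbps: 343822.8 / 10 = 34382 s ≈ 9.55 hours.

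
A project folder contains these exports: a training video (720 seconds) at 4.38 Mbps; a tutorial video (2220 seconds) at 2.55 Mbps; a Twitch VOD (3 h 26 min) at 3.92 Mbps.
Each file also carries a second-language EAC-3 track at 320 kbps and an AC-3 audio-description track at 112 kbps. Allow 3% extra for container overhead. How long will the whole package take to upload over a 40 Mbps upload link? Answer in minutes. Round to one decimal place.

Audio total: 320 + 112 = 432 kbps = 0.432 Mbps.
training video: 4.812 Mbps × 720 s × 1.03 = 3568.6 Mb
tutorial video: 2.982 Mbps × 2220 s × 1.03 = 6818.6 Mb
Twitch VOD: 4.352 Mbps × 12360 s × 1.03 = 55404.4 Mb
Total: 65791.7 Mb = 8224.0 MB.
At 40 Mbps: 65791.7 / 40 = 1645 s ≈ 27.4 minutes.

27.4 minutes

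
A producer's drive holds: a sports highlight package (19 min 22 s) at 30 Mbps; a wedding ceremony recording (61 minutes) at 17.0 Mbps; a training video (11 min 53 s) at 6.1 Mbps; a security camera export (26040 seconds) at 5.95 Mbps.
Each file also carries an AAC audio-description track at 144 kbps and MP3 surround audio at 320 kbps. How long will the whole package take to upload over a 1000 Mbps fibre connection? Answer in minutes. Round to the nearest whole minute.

Audio total: 144 + 320 = 464 kbps = 0.464 Mbps.
sports highlight package: 30.464 Mbps × 1162 s = 35399.2 Mb
wedding ceremony recording: 17.464 Mbps × 3660 s = 63918.2 Mb
training video: 6.564 Mbps × 713 s = 4680.1 Mb
security camera export: 6.414 Mbps × 26040 s = 167020.6 Mb
Total: 271018.1 Mb = 33877.3 MB.
At 1000 Mbps: 271018.1 / 1000 = 271 s ≈ 4.52 minutes.

5 minutes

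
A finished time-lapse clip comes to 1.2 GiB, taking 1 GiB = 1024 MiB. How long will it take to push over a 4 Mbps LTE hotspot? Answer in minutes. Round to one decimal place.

File: 1.2 GiB = 10307.9 Mb.
At 4 Mbps: 10307.9 / 4 = 2577.0 s ≈ 42.9 minutes.

42.9 minutes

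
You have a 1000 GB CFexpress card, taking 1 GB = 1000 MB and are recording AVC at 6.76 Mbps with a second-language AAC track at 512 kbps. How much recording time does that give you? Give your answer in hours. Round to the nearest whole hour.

306 hours

Audio: 512 kbps = 0.512 Mbps.
Total bitrate: 6.76 + 0.512 = 7.272 Mbps.
Capacity: 1000 GB = 8,000,000 Mb.
Recording time: 8,000,000 / 7.272 = 1,100,110 s ≈ 306 hours.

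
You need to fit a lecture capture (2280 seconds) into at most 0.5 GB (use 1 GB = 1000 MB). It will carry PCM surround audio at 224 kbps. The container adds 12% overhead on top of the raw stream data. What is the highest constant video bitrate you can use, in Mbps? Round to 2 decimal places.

Budget: 0.5 GB = 4000.0 Mb.
Stream payload after overhead: 4000.0 / 1.12 = 3571.4 Mb.
Total bitrate budget: 3571.4 Mb / 2280 s = 1.566 Mbps.
Audio: 224 kbps = 0.224 Mbps.
Video: 1.566 − 0.224 = 1.342 Mbps.

1.34 Mbps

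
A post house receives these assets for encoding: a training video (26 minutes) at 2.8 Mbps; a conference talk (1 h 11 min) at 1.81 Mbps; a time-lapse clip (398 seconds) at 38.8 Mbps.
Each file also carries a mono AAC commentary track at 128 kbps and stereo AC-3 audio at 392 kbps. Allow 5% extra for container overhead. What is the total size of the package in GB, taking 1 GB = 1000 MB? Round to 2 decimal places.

4.04 GB

Audio total: 128 + 392 = 520 kbps = 0.520 Mbps.
training video: 3.320 Mbps × 1560 s × 1.05 = 5438.2 Mb
conference talk: 2.330 Mbps × 4260 s × 1.05 = 10422.1 Mb
time-lapse clip: 39.320 Mbps × 398 s × 1.05 = 16431.8 Mb
Total: 32292.1 Mb = 4036.5 MB.
= 4.037 GB.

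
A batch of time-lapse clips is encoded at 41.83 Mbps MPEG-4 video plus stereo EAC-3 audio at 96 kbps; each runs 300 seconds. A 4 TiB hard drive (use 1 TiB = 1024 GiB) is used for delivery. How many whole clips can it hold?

2797

Audio: 96 kbps = 0.096 Mbps.
Total bitrate: 41.926 Mbps.
Per item: 41.926 Mbps × 300 s = 12,578 Mb = 1,572 MB.
Capacity: 4 TiB = 35,184,372 Mb; 2797.34 items → 2797 complete.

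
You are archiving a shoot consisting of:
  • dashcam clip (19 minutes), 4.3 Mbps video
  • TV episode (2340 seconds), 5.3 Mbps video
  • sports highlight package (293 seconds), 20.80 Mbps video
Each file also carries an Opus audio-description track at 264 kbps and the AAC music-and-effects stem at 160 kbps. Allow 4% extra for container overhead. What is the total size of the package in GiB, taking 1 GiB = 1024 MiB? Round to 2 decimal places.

3.03 GiB

Audio total: 264 + 160 = 424 kbps = 0.424 Mbps.
dashcam clip: 4.724 Mbps × 1140 s × 1.04 = 5600.8 Mb
TV episode: 5.724 Mbps × 2340 s × 1.04 = 13929.9 Mb
sports highlight package: 21.224 Mbps × 293 s × 1.04 = 6467.4 Mb
Total: 25998.1 Mb = 3249.8 MB.
= 3.027 GiB.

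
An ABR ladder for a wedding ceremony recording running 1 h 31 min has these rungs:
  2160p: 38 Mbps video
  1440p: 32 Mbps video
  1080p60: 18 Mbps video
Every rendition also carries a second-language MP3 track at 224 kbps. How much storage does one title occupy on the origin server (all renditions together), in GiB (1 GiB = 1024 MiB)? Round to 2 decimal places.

1 h 31 min = 91 min = 5460 s
Audio: 224 kbps = 0.224 Mbps.
Sum of rendition bitrates: (38+0.224) + (32+0.224) + (18+0.224) = 88.672 Mbps.
× 5460 s = 484,149 Mb = 60,519 MB = 56.36 GiB.

56.36 GiB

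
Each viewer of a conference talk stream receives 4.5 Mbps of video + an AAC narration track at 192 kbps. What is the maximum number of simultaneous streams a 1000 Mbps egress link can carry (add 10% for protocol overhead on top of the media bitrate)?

193

Audio: 192 kbps = 0.192 Mbps.
Per-viewer media rate: 4.692 Mbps.
On the wire with 10% overhead: 5.161 Mbps.
1000 Mbps = 1,000 Mbps; 1,000 / 5.161 = 193.75 → 193 viewers.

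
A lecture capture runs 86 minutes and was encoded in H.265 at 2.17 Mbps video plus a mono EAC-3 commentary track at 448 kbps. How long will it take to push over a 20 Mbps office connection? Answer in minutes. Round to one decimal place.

86 min = 5160 s
Audio: 448 kbps = 0.448 Mbps.
Total bitrate: 2.618 Mbps.
File: 2.618 Mbps × 5160 s = 13508.9 Mb.
At 20 Mbps: 13508.9 / 20 = 675.4 s ≈ 11.3 minutes.

11.3 minutes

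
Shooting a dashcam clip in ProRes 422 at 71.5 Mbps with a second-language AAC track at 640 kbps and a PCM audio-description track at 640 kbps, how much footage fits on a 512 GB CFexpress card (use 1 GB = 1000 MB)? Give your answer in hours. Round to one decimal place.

15.6 hours

Audio total: 640 + 640 = 1280 kbps = 1.280 Mbps.
Total bitrate: 71.5 + 1.280 = 72.780 Mbps.
Capacity: 512 GB = 4,096,000 Mb.
Recording time: 4,096,000 / 72.780 = 56,279 s ≈ 15.6 hours.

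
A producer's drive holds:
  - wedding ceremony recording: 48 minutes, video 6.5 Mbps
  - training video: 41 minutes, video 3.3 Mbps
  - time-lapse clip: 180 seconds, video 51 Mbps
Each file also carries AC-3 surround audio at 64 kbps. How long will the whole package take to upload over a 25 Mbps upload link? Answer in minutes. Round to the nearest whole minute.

Audio: 64 kbps = 0.064 Mbps.
wedding ceremony recording: 6.564 Mbps × 2880 s = 18904.3 Mb
training video: 3.364 Mbps × 2460 s = 8275.4 Mb
time-lapse clip: 51.064 Mbps × 180 s = 9191.5 Mb
Total: 36371.3 Mb = 4546.4 MB.
At 25 Mbps: 36371.3 / 25 = 1455 s ≈ 24.2 minutes.

24 minutes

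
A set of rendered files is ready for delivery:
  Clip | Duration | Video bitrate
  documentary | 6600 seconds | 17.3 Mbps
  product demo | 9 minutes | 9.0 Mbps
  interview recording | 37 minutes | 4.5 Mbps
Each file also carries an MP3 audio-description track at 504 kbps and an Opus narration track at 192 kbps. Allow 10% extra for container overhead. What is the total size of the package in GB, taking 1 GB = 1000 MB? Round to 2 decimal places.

18.64 GB

Audio total: 504 + 192 = 696 kbps = 0.696 Mbps.
documentary: 17.996 Mbps × 6600 s × 1.10 = 130651.0 Mb
product demo: 9.696 Mbps × 540 s × 1.10 = 5759.4 Mb
interview recording: 5.196 Mbps × 2220 s × 1.10 = 12688.6 Mb
Total: 149099.0 Mb = 18637.4 MB.
= 18.64 GB.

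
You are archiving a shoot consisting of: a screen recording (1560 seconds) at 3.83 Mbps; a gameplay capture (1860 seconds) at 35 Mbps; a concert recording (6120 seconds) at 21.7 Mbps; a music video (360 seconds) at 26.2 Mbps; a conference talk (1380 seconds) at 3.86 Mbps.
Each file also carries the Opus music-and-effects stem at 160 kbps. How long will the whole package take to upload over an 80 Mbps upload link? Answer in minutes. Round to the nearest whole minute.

Audio: 160 kbps = 0.160 Mbps.
screen recording: 3.990 Mbps × 1560 s = 6224.4 Mb
gameplay capture: 35.160 Mbps × 1860 s = 65397.6 Mb
concert recording: 21.860 Mbps × 6120 s = 133783.2 Mb
music video: 26.360 Mbps × 360 s = 9489.6 Mb
conference talk: 4.020 Mbps × 1380 s = 5547.6 Mb
Total: 220442.4 Mb = 27555.3 MB.
At 80 Mbps: 220442.4 / 80 = 2756 s ≈ 45.9 minutes.

46 minutes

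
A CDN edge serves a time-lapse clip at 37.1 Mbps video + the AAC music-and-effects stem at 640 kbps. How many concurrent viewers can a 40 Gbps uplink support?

1059

Audio: 640 kbps = 0.640 Mbps.
Per-viewer media rate: 37.740 Mbps.
40 Gbps = 40,000 Mbps; 40,000 / 37.740 = 1059.88 → 1059 viewers.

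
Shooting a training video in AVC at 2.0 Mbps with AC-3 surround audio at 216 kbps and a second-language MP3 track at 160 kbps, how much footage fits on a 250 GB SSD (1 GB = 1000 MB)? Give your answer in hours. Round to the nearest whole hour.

Audio total: 216 + 160 = 376 kbps = 0.376 Mbps.
Total bitrate: 2.0 + 0.376 = 2.376 Mbps.
Capacity: 250 GB = 2,000,000 Mb.
Recording time: 2,000,000 / 2.376 = 841,751 s ≈ 234 hours.

234 hours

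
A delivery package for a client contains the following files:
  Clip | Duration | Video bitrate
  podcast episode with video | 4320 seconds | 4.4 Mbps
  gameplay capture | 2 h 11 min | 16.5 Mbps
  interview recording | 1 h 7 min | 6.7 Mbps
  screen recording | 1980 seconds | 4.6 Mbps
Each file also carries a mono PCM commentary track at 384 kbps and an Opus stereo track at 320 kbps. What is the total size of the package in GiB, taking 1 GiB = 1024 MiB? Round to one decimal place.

23.0 GiB

Audio total: 384 + 320 = 704 kbps = 0.704 Mbps.
podcast episode with video: 5.104 Mbps × 4320 s = 22049.3 Mb
gameplay capture: 17.204 Mbps × 7860 s = 135223.4 Mb
interview recording: 7.404 Mbps × 4020 s = 29764.1 Mb
screen recording: 5.304 Mbps × 1980 s = 10501.9 Mb
Total: 197538.7 Mb = 24692.3 MB.
= 23.00 GiB.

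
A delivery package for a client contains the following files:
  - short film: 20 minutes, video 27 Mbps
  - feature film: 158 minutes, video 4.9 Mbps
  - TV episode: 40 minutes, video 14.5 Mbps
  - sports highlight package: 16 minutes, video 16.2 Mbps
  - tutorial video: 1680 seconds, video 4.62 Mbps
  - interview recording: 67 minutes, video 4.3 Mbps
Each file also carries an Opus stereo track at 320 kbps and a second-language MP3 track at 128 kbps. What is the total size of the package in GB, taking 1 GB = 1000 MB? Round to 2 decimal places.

Audio total: 320 + 128 = 448 kbps = 0.448 Mbps.
short film: 27.448 Mbps × 1200 s = 32937.6 Mb
feature film: 5.348 Mbps × 9480 s = 50699.0 Mb
TV episode: 14.948 Mbps × 2400 s = 35875.2 Mb
sports highlight package: 16.648 Mbps × 960 s = 15982.1 Mb
tutorial video: 5.068 Mbps × 1680 s = 8514.2 Mb
interview recording: 4.748 Mbps × 4020 s = 19087.0 Mb
Total: 163095.1 Mb = 20386.9 MB.
= 20.39 GB.

20.39 GB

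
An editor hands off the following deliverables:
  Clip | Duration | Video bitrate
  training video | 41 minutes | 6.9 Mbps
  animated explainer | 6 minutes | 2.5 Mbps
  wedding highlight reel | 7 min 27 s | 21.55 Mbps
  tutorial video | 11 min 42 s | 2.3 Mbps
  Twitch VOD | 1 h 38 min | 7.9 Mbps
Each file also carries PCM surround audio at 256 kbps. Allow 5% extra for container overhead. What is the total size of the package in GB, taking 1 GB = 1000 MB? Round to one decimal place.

10.2 GB

Audio: 256 kbps = 0.256 Mbps.
training video: 7.156 Mbps × 2460 s × 1.05 = 18483.9 Mb
animated explainer: 2.756 Mbps × 360 s × 1.05 = 1041.8 Mb
wedding highlight reel: 21.806 Mbps × 447 s × 1.05 = 10234.6 Mb
tutorial video: 2.556 Mbps × 702 s × 1.05 = 1884.0 Mb
Twitch VOD: 8.156 Mbps × 5880 s × 1.05 = 50355.1 Mb
Total: 81999.5 Mb = 10249.9 MB.
= 10.25 GB.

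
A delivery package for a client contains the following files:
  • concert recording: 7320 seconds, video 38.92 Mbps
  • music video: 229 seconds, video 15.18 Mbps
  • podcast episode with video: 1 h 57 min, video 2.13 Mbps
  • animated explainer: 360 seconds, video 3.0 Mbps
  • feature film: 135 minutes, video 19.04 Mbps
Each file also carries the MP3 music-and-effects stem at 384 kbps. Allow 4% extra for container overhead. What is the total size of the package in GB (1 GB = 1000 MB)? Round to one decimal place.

60.8 GB

Audio: 384 kbps = 0.384 Mbps.
concert recording: 39.304 Mbps × 7320 s × 1.04 = 299213.5 Mb
music video: 15.564 Mbps × 229 s × 1.04 = 3706.7 Mb
podcast episode with video: 2.514 Mbps × 7020 s × 1.04 = 18354.2 Mb
animated explainer: 3.384 Mbps × 360 s × 1.04 = 1267.0 Mb
feature film: 19.424 Mbps × 8100 s × 1.04 = 163627.8 Mb
Total: 486169.2 Mb = 60771.1 MB.
= 60.77 GB.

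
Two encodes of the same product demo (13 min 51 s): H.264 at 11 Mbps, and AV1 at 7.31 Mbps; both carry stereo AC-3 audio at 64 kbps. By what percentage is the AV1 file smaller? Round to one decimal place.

13 min 51 s = 831 s
Audio: 64 kbps = 0.064 Mbps.
H.264: 11.064 Mbps × 831 s = 9194.2 Mb = 1.070 GiB.
AV1: 7.374 Mbps × 831 s = 6127.8 Mb = 0.713 GiB.
Reduction: (1 − 0.713/1.070) × 100 = 33.35%.

33.4%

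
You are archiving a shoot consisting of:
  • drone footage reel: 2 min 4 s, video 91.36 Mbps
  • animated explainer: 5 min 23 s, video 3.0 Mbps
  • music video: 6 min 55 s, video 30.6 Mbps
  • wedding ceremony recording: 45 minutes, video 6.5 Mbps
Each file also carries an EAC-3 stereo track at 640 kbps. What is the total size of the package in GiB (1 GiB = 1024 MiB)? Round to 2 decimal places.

Audio: 640 kbps = 0.640 Mbps.
drone footage reel: 92.000 Mbps × 124 s = 11408.0 Mb
animated explainer: 3.640 Mbps × 323 s = 1175.7 Mb
music video: 31.240 Mbps × 415 s = 12964.6 Mb
wedding ceremony recording: 7.140 Mbps × 2700 s = 19278.0 Mb
Total: 44826.3 Mb = 5603.3 MB.
= 5.218 GiB.

5.22 GiB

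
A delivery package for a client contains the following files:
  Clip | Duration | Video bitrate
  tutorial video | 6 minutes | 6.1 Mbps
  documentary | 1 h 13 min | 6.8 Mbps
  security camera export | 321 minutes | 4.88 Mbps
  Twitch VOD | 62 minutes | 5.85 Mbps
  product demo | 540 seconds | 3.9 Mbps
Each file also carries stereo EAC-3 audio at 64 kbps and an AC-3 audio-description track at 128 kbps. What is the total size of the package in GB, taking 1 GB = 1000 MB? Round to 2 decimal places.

Audio total: 64 + 128 = 192 kbps = 0.192 Mbps.
tutorial video: 6.292 Mbps × 360 s = 2265.1 Mb
documentary: 6.992 Mbps × 4380 s = 30625.0 Mb
security camera export: 5.072 Mbps × 19260 s = 97686.7 Mb
Twitch VOD: 6.042 Mbps × 3720 s = 22476.2 Mb
product demo: 4.092 Mbps × 540 s = 2209.7 Mb
Total: 155262.7 Mb = 19407.8 MB.
= 19.41 GB.

19.41 GB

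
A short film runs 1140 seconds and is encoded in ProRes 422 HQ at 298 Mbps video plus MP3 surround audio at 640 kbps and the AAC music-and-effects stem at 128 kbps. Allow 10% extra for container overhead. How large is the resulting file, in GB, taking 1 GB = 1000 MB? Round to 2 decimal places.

Audio total: 640 + 128 = 768 kbps = 0.768 Mbps.
Total bitrate: 298 + 0.768 = 298.768 Mbps.
Stream data: 298.768 Mbps × 1140 s = 340595.5 Mb.
With 10% container overhead: ×1.10.
374,655 Mb ÷ 8 = 46,832 MB → 46.83 GB.

46.83 GB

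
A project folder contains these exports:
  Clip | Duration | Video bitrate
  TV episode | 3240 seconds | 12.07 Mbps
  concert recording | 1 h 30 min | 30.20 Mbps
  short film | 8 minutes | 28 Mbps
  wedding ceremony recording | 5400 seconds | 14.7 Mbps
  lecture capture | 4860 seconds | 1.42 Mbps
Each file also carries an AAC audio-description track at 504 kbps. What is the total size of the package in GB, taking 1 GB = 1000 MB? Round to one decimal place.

Audio: 504 kbps = 0.504 Mbps.
TV episode: 12.574 Mbps × 3240 s = 40739.8 Mb
concert recording: 30.704 Mbps × 5400 s = 165801.6 Mb
short film: 28.504 Mbps × 480 s = 13681.9 Mb
wedding ceremony recording: 15.204 Mbps × 5400 s = 82101.6 Mb
lecture capture: 1.924 Mbps × 4860 s = 9350.6 Mb
Total: 311675.5 Mb = 38959.4 MB.
= 38.96 GB.

39.0 GB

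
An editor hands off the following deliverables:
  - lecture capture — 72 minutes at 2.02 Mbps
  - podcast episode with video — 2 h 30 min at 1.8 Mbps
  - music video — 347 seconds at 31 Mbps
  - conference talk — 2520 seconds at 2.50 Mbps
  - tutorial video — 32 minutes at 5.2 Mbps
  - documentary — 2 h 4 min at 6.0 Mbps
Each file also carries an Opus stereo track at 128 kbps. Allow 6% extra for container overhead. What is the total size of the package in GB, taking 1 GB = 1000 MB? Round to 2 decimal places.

13.23 GB

Audio: 128 kbps = 0.128 Mbps.
lecture capture: 2.148 Mbps × 4320 s × 1.06 = 9836.1 Mb
podcast episode with video: 1.928 Mbps × 9000 s × 1.06 = 18393.1 Mb
music video: 31.128 Mbps × 347 s × 1.06 = 11449.5 Mb
conference talk: 2.628 Mbps × 2520 s × 1.06 = 7019.9 Mb
tutorial video: 5.328 Mbps × 1920 s × 1.06 = 10843.5 Mb
documentary: 6.128 Mbps × 7440 s × 1.06 = 48327.9 Mb
Total: 105870.1 Mb = 13233.8 MB.
= 13.23 GB.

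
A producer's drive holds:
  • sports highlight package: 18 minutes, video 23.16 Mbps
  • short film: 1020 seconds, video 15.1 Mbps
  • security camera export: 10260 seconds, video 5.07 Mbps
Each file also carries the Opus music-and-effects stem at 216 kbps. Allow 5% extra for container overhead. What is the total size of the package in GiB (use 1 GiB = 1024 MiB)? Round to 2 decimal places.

11.62 GiB

Audio: 216 kbps = 0.216 Mbps.
sports highlight package: 23.376 Mbps × 1080 s × 1.05 = 26508.4 Mb
short film: 15.316 Mbps × 1020 s × 1.05 = 16403.4 Mb
security camera export: 5.286 Mbps × 10260 s × 1.05 = 56946.1 Mb
Total: 99857.9 Mb = 12482.2 MB.
= 11.62 GiB.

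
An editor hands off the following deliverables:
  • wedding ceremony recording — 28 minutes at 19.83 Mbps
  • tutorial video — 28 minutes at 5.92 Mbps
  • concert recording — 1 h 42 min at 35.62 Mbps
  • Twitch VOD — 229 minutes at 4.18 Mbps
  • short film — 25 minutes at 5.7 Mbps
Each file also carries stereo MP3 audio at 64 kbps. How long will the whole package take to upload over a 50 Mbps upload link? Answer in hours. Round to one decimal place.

1.8 hours

Audio: 64 kbps = 0.064 Mbps.
wedding ceremony recording: 19.894 Mbps × 1680 s = 33421.9 Mb
tutorial video: 5.984 Mbps × 1680 s = 10053.1 Mb
concert recording: 35.684 Mbps × 6120 s = 218386.1 Mb
Twitch VOD: 4.244 Mbps × 13740 s = 58312.6 Mb
short film: 5.764 Mbps × 1500 s = 8646.0 Mb
Total: 328819.7 Mb = 41102.5 MB.
At 50 Mbps: 328819.7 / 50 = 6576 s ≈ 1.83 hours.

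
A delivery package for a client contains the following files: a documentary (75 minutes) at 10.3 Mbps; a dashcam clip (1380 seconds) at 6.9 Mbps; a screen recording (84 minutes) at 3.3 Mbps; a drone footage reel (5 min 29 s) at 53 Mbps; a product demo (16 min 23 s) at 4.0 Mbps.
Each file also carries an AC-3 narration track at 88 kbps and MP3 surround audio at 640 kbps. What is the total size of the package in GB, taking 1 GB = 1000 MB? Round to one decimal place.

Audio total: 88 + 640 = 728 kbps = 0.728 Mbps.
documentary: 11.028 Mbps × 4500 s = 49626.0 Mb
dashcam clip: 7.628 Mbps × 1380 s = 10526.6 Mb
screen recording: 4.028 Mbps × 5040 s = 20301.1 Mb
drone footage reel: 53.728 Mbps × 329 s = 17676.5 Mb
product demo: 4.728 Mbps × 983 s = 4647.6 Mb
Total: 102777.9 Mb = 12847.2 MB.
= 12.85 GB.

12.8 GB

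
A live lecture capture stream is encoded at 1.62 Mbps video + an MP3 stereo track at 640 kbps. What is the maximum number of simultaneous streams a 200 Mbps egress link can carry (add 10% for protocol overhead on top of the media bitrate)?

80

Audio: 640 kbps = 0.640 Mbps.
Per-viewer media rate: 2.260 Mbps.
On the wire with 10% overhead: 2.486 Mbps.
200 Mbps = 200.0 Mbps; 200.0 / 2.486 = 80.45 → 80 viewers.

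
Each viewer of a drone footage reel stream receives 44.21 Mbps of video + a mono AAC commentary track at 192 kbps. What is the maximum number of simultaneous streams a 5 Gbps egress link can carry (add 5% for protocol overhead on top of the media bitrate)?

Audio: 192 kbps = 0.192 Mbps.
Per-viewer media rate: 44.402 Mbps.
On the wire with 5% overhead: 46.622 Mbps.
5 Gbps = 5,000 Mbps; 5,000 / 46.622 = 107.25 → 107 viewers.

107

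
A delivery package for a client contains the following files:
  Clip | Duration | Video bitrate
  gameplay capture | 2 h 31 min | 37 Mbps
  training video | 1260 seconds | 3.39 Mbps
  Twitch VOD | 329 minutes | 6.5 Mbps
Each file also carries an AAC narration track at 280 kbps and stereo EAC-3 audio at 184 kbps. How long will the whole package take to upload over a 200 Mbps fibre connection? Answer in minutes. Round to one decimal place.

40.1 minutes

Audio total: 280 + 184 = 464 kbps = 0.464 Mbps.
gameplay capture: 37.464 Mbps × 9060 s = 339423.8 Mb
training video: 3.854 Mbps × 1260 s = 4856.0 Mb
Twitch VOD: 6.964 Mbps × 19740 s = 137469.4 Mb
Total: 481749.2 Mb = 60218.7 MB.
At 200 Mbps: 481749.2 / 200 = 2409 s ≈ 40.1 minutes.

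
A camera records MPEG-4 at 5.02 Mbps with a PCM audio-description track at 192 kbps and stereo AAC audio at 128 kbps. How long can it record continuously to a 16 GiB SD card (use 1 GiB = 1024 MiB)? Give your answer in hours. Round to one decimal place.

Audio total: 192 + 128 = 320 kbps = 0.320 Mbps.
Total bitrate: 5.02 + 0.320 = 5.340 Mbps.
Capacity: 16 GiB = 137,439 Mb.
Recording time: 137,439 / 5.340 = 25,738 s ≈ 7.15 hours.

7.1 hours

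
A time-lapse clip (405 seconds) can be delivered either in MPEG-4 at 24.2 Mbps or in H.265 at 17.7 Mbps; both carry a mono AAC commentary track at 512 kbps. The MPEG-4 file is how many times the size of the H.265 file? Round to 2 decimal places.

1.36

Audio: 512 kbps = 0.512 Mbps.
MPEG-4: 24.712 Mbps × 405 s = 10008.4 Mb = 1.251 GB.
H.265: 18.212 Mbps × 405 s = 7375.9 Mb = 0.922 GB.
Ratio: 1.251 / 0.922 = 1.357.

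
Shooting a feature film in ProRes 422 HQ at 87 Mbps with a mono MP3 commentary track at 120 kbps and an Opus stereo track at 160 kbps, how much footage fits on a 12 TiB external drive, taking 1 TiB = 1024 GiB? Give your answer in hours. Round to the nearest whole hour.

Audio total: 120 + 160 = 280 kbps = 0.280 Mbps.
Total bitrate: 87 + 0.280 = 87.280 Mbps.
Capacity: 12 TiB = 105,553,116 Mb.
Recording time: 105,553,116 / 87.280 = 1,209,362 s ≈ 336 hours.

336 hours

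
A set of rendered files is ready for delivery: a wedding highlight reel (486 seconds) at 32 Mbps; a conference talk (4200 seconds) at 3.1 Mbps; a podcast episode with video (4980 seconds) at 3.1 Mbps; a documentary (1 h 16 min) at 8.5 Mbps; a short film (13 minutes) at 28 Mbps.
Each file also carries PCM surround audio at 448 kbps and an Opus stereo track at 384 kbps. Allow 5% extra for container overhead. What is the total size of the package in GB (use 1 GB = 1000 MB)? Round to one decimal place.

Audio total: 448 + 384 = 832 kbps = 0.832 Mbps.
wedding highlight reel: 32.832 Mbps × 486 s × 1.05 = 16754.2 Mb
conference talk: 3.932 Mbps × 4200 s × 1.05 = 17340.1 Mb
podcast episode with video: 3.932 Mbps × 4980 s × 1.05 = 20560.4 Mb
documentary: 9.332 Mbps × 4560 s × 1.05 = 44681.6 Mb
short film: 28.832 Mbps × 780 s × 1.05 = 23613.4 Mb
Total: 122949.7 Mb = 15368.7 MB.
= 15.37 GB.

15.4 GB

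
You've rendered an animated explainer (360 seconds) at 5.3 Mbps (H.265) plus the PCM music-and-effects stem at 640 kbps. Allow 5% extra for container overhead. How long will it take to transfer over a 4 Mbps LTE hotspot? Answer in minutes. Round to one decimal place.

Audio: 640 kbps = 0.640 Mbps.
Total bitrate: 5.940 Mbps.
File: 5.940 Mbps × 360 s = 2138.4 Mb.
With 5% container overhead: ×1.05. → 2245.3 Mb.
At 4 Mbps: 2245.3 / 4 = 561.3 s ≈ 9.36 minutes.

9.4 minutes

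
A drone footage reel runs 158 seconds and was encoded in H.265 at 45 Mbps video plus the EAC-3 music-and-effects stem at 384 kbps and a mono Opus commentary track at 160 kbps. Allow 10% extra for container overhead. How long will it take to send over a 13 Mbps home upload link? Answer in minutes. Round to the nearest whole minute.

10 minutes

Audio total: 384 + 160 = 544 kbps = 0.544 Mbps.
Total bitrate: 45.544 Mbps.
File: 45.544 Mbps × 158 s = 7196.0 Mb.
With 10% container overhead: ×1.10. → 7915.5 Mb.
At 13 Mbps: 7915.5 / 13 = 608.9 s ≈ 10.1 minutes.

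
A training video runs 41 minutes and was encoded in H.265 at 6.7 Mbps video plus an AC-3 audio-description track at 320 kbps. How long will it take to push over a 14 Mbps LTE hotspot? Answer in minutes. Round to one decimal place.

41 min = 2460 s
Audio: 320 kbps = 0.320 Mbps.
Total bitrate: 7.020 Mbps.
File: 7.020 Mbps × 2460 s = 17269.2 Mb.
At 14 Mbps: 17269.2 / 14 = 1233.5 s ≈ 20.6 minutes.

20.6 minutes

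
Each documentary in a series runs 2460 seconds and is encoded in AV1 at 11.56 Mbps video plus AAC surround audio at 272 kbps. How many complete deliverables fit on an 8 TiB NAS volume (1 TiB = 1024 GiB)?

2417

Audio: 272 kbps = 0.272 Mbps.
Total bitrate: 11.832 Mbps.
Per item: 11.832 Mbps × 2460 s = 29,107 Mb = 3,638 MB.
Capacity: 8 TiB = 70,368,744 Mb; 2417.61 items → 2417 complete.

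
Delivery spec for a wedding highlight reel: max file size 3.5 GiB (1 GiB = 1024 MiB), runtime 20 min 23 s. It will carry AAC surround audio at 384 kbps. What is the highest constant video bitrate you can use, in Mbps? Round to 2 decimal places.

Budget: 3.5 GiB = 30064.8 Mb.
20 min 23 s = 1223 s
Total bitrate budget: 30064.8 Mb / 1223 s = 24.583 Mbps.
Audio: 384 kbps = 0.384 Mbps.
Video: 24.583 − 0.384 = 24.199 Mbps.

24.20 Mbps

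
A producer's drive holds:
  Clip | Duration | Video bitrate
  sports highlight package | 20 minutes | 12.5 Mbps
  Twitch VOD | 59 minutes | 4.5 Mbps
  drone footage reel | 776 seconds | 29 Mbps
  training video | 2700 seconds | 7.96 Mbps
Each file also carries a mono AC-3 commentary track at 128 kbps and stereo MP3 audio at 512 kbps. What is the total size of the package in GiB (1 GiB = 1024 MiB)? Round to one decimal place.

9.3 GiB

Audio total: 128 + 512 = 640 kbps = 0.640 Mbps.
sports highlight package: 13.140 Mbps × 1200 s = 15768.0 Mb
Twitch VOD: 5.140 Mbps × 3540 s = 18195.6 Mb
drone footage reel: 29.640 Mbps × 776 s = 23000.6 Mb
training video: 8.600 Mbps × 2700 s = 23220.0 Mb
Total: 80184.2 Mb = 10023.0 MB.
= 9.335 GiB.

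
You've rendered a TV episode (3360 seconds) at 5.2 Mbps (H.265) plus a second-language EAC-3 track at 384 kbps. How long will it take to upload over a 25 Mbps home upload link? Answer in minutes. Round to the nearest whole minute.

Audio: 384 kbps = 0.384 Mbps.
Total bitrate: 5.584 Mbps.
File: 5.584 Mbps × 3360 s = 18762.2 Mb.
At 25 Mbps: 18762.2 / 25 = 750.5 s ≈ 12.5 minutes.

13 minutes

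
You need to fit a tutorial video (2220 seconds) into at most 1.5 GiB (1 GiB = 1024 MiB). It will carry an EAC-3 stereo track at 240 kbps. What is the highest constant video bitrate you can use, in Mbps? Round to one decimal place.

5.6 Mbps

Budget: 1.5 GiB = 12884.9 Mb.
Total bitrate budget: 12884.9 Mb / 2220 s = 5.804 Mbps.
Audio: 240 kbps = 0.240 Mbps.
Video: 5.804 − 0.240 = 5.564 Mbps.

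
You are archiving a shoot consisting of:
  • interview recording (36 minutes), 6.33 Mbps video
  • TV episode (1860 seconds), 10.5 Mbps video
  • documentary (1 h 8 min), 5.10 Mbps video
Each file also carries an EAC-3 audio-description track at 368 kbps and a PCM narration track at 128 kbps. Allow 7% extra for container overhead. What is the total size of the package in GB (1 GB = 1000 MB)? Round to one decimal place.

Audio total: 368 + 128 = 496 kbps = 0.496 Mbps.
interview recording: 6.826 Mbps × 2160 s × 1.07 = 15776.3 Mb
TV episode: 10.996 Mbps × 1860 s × 1.07 = 21884.2 Mb
documentary: 5.596 Mbps × 4080 s × 1.07 = 24429.9 Mb
Total: 62090.4 Mb = 7761.3 MB.
= 7.761 GB.

7.8 GB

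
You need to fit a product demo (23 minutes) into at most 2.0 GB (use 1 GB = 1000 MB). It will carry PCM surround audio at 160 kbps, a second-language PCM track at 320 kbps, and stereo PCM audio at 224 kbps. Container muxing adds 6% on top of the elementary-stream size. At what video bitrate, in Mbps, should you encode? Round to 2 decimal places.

Budget: 2.0 GB = 16000.0 Mb.
Stream payload after overhead: 16000.0 / 1.06 = 15094.3 Mb.
23 min = 1380 s
Total bitrate budget: 15094.3 Mb / 1380 s = 10.938 Mbps.
Audio total: 160 + 320 + 224 = 704 kbps = 0.704 Mbps.
Video: 10.938 − 0.704 = 10.234 Mbps.

10.23 Mbps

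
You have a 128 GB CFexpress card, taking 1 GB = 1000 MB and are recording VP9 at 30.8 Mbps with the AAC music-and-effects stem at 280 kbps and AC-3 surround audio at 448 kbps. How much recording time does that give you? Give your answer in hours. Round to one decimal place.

9.0 hours

Audio total: 280 + 448 = 728 kbps = 0.728 Mbps.
Total bitrate: 30.8 + 0.728 = 31.528 Mbps.
Capacity: 128 GB = 1,024,000 Mb.
Recording time: 1,024,000 / 31.528 = 32,479 s ≈ 9.02 hours.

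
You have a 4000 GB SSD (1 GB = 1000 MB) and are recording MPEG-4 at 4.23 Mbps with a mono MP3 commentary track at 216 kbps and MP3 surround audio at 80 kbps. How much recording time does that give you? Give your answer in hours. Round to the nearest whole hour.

Audio total: 216 + 80 = 296 kbps = 0.296 Mbps.
Total bitrate: 4.23 + 0.296 = 4.526 Mbps.
Capacity: 4000 GB = 32,000,000 Mb.
Recording time: 32,000,000 / 4.526 = 7,070,261 s ≈ 1,964 hours.

1964 hours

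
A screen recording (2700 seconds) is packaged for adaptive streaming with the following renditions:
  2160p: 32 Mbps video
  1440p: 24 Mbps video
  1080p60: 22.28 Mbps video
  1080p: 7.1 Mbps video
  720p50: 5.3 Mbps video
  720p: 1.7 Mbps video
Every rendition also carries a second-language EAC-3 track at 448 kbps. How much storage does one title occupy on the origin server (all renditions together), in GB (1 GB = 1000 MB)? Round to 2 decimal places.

32.09 GB

Audio: 448 kbps = 0.448 Mbps.
Sum of rendition bitrates: (32+0.448) + (24+0.448) + (22.28+0.448) + (7.1+0.448) + (5.3+0.448) + (1.7+0.448) = 95.068 Mbps.
× 2700 s = 256,684 Mb = 32,085 MB = 32.09 GB.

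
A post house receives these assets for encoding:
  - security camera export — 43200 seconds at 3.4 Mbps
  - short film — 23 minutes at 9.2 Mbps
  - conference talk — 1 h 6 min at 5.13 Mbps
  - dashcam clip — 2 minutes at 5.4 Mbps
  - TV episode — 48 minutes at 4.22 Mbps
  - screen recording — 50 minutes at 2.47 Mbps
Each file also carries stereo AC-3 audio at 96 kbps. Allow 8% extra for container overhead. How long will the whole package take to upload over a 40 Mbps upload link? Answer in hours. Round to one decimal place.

1.5 hours

Audio: 96 kbps = 0.096 Mbps.
security camera export: 3.496 Mbps × 43200 s × 1.08 = 163109.4 Mb
short film: 9.296 Mbps × 1380 s × 1.08 = 13854.8 Mb
conference talk: 5.226 Mbps × 3960 s × 1.08 = 22350.6 Mb
dashcam clip: 5.496 Mbps × 120 s × 1.08 = 712.3 Mb
TV episode: 4.316 Mbps × 2880 s × 1.08 = 13424.5 Mb
screen recording: 2.566 Mbps × 3000 s × 1.08 = 8313.8 Mb
Total: 221765.3 Mb = 27720.7 MB.
At 40 Mbps: 221765.3 / 40 = 5544 s ≈ 1.54 hours.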